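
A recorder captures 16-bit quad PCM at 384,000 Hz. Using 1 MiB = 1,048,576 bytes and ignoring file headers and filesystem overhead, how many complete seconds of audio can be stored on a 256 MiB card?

87 seconds

Uncompressed byte rate = 384,000 × 2 × 4 = 3,072,000 bytes/s.
Capacity = 256 × 1,048,576 = 268,435,456 bytes.
268,435,456 / 3,072,000 ≈ 87.38 s → 87 seconds.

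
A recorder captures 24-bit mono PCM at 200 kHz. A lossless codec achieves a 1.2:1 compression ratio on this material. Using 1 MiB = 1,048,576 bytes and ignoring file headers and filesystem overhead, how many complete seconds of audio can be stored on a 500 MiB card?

Uncompressed byte rate = 200,000 × 3 × 1 = 600,000 bytes/s.
After 1.2:1 compression, effective rate ≈ 500000 bytes/s.
Capacity = 500 × 1,048,576 = 524,288,000 bytes.
524,288,000 / effective rate ≈ 1048.58 s → 1,048 seconds.

1,048 seconds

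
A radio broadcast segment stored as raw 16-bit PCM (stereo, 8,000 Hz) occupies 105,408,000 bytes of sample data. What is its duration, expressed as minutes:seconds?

54:54

Byte rate = 8,000 × 2 × 2 = 32,000 bytes/s.
Duration = 105,408,000 / 32,000 = 3,294 s.
3,294 s = 54:54.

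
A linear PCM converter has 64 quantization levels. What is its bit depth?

6 bits

log2(64) = 6.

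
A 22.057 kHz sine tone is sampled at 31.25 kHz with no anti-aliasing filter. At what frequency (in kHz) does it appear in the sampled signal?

9.193 kHz

Nyquist = 31,250/2 = 15,625 Hz; 22,057 Hz exceeds it.
Alias = |22,057 − 1×31,250| = |22,057 − 31,250| = 9,193 Hz = 9.193 kHz.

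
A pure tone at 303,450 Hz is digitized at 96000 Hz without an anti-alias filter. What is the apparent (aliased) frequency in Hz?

Nyquist = 96,000/2 = 48,000 Hz; 303,450 Hz exceeds it.
Alias = |303,450 − 3×96,000| = |303,450 − 288,000| = 15,450 Hz.

15,450 Hz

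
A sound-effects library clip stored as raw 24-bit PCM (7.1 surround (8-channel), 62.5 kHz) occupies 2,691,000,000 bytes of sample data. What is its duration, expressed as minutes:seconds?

29:54

Byte rate = 62,500 × 3 × 8 = 1,500,000 bytes/s.
Duration = 2,691,000,000 / 1,500,000 = 1,794 s.
1,794 s = 29:54.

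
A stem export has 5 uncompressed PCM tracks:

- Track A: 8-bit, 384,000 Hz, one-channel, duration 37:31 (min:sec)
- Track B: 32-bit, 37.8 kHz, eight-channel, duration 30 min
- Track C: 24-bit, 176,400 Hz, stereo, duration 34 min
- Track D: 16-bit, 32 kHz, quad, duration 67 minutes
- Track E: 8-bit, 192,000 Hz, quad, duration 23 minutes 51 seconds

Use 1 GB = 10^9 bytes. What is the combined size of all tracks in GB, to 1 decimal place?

7.3 GB

Track A: 37:31 (min:sec) = 2,251 s; 384,000 × 2,251 × 1 × 1 = 864,384,000 bytes.
Track B: 30 min = 1,800 s; 37,800 × 1,800 × 4 × 8 = 2,177,280,000 bytes.
Track C: 34 min = 2,040 s; 176,400 × 2,040 × 3 × 2 = 2,159,136,000 bytes.
Track D: 67 minutes = 4,020 s; 32,000 × 4,020 × 2 × 4 = 1,029,120,000 bytes.
Track E: 23 minutes 51 seconds = 1,431 s; 192,000 × 1,431 × 1 × 4 = 1,099,008,000 bytes.
Total = 7,328,928,000 bytes = 7.3 GB.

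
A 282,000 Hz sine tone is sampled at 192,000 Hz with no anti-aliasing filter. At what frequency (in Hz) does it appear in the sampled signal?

Nyquist = 192,000/2 = 96,000 Hz; 282,000 Hz exceeds it.
Alias = |282,000 − 1×192,000| = |282,000 − 192,000| = 90,000 Hz.

90,000 Hz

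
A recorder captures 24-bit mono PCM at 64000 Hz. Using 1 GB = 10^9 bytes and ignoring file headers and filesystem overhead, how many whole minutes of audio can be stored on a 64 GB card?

Uncompressed byte rate = 64,000 × 3 × 1 = 192,000 bytes/s.
Capacity = 64 × 1,000,000,000 = 64,000,000,000 bytes.
64,000,000,000 / 192,000 ≈ 333333.33 s → 5,555 minutes.

5,555 minutes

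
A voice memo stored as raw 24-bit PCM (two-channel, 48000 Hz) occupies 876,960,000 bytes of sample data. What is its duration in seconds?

Byte rate = 48,000 × 3 × 2 = 288,000 bytes/s.
Duration = 876,960,000 / 288,000 = 3,045 s.

3,045 seconds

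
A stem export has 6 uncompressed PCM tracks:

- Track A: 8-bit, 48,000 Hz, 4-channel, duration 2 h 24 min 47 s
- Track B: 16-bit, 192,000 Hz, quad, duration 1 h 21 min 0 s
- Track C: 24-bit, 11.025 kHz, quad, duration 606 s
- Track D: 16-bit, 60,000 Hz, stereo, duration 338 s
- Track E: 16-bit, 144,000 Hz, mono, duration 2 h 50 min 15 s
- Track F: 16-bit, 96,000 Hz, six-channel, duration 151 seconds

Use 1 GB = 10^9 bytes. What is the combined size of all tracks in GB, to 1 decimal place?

Track A: 2 h 24 min 47 s = 8,687 s; 48,000 × 8,687 × 1 × 4 = 1,667,904,000 bytes.
Track B: 1 h 21 min 0 s = 4,860 s; 192,000 × 4,860 × 2 × 4 = 7,464,960,000 bytes.
Track C: 11,025 × 606 × 3 × 4 = 80,173,800 bytes.
Track D: 60,000 × 338 × 2 × 2 = 81,120,000 bytes.
Track E: 2 h 50 min 15 s = 10,215 s; 144,000 × 10,215 × 2 × 1 = 2,941,920,000 bytes.
Track F: 96,000 × 151 × 2 × 6 = 173,952,000 bytes.
Total = 12,410,029,800 bytes = 12.4 GB.

12.4 GB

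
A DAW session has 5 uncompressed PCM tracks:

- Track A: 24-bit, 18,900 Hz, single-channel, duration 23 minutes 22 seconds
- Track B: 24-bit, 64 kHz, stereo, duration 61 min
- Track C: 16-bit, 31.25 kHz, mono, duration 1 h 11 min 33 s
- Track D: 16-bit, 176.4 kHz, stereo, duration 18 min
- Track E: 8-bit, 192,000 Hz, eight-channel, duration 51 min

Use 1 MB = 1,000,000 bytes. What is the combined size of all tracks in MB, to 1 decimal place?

Track A: 23 minutes 22 seconds = 1,402 s; 18,900 × 1,402 × 3 × 1 = 79,493,400 bytes.
Track B: 61 min = 3,660 s; 64,000 × 3,660 × 3 × 2 = 1,405,440,000 bytes.
Track C: 1 h 11 min 33 s = 4,293 s; 31,250 × 4,293 × 2 × 1 = 268,312,500 bytes.
Track D: 18 min = 1,080 s; 176,400 × 1,080 × 2 × 2 = 762,048,000 bytes.
Track E: 51 min = 3,060 s; 192,000 × 3,060 × 1 × 8 = 4,700,160,000 bytes.
Total = 7,215,453,900 bytes = 7215.5 MB.

7215.5 MB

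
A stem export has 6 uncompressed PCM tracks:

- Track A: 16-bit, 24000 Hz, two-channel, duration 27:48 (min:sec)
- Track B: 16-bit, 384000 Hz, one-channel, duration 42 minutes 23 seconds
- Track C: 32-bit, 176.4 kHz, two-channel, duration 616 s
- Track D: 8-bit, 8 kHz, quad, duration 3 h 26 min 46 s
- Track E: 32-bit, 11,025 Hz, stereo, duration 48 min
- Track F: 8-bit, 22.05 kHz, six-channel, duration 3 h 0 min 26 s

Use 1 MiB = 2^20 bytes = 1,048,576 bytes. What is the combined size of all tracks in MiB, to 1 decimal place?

4831.1 MiB

Track A: 27:48 (min:sec) = 1,668 s; 24,000 × 1,668 × 2 × 2 = 160,128,000 bytes.
Track B: 42 minutes 23 seconds = 2,543 s; 384,000 × 2,543 × 2 × 1 = 1,953,024,000 bytes.
Track C: 176,400 × 616 × 4 × 2 = 869,299,200 bytes.
Track D: 3 h 26 min 46 s = 12,406 s; 8,000 × 12,406 × 1 × 4 = 396,992,000 bytes.
Track E: 48 min = 2,880 s; 11,025 × 2,880 × 4 × 2 = 254,016,000 bytes.
Track F: 3 h 0 min 26 s = 10,826 s; 22,050 × 10,826 × 1 × 6 = 1,432,279,800 bytes.
Total = 5,065,739,000 bytes = 4831.1 MiB.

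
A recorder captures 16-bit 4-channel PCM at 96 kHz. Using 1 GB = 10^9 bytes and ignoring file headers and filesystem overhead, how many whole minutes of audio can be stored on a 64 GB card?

Uncompressed byte rate = 96,000 × 2 × 4 = 768,000 bytes/s.
Capacity = 64 × 1,000,000,000 = 64,000,000,000 bytes.
64,000,000,000 / 768,000 ≈ 83333.33 s → 1,388 minutes.

1,388 minutes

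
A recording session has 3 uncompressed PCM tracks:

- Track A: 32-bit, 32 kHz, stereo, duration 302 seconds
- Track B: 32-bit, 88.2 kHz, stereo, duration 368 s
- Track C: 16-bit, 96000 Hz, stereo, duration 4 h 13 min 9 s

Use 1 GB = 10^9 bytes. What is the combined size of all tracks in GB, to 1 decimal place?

6.2 GB

Track A: 32,000 × 302 × 4 × 2 = 77,312,000 bytes.
Track B: 88,200 × 368 × 4 × 2 = 259,660,800 bytes.
Track C: 4 h 13 min 9 s = 15,189 s; 96,000 × 15,189 × 2 × 2 = 5,832,576,000 bytes.
Total = 6,169,548,800 bytes = 6.2 GB.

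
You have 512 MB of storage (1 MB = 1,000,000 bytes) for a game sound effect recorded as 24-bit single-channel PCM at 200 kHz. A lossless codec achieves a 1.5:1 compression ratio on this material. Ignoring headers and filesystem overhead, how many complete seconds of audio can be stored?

Uncompressed byte rate = 200,000 × 3 × 1 = 600,000 bytes/s.
After 1.5:1 compression, effective rate ≈ 400000 bytes/s.
Capacity = 512 × 1,000,000 = 512,000,000 bytes.
512,000,000 / effective rate ≈ 1280 s → 1,280 seconds.

1,280 seconds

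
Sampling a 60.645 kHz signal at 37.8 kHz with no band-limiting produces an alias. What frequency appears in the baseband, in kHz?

Nyquist = 37,800/2 = 18,900 Hz; 60,645 Hz exceeds it.
Alias = |60,645 − 2×37,800| = |60,645 − 75,600| = 14,955 Hz = 14.955 kHz.

14.955 kHz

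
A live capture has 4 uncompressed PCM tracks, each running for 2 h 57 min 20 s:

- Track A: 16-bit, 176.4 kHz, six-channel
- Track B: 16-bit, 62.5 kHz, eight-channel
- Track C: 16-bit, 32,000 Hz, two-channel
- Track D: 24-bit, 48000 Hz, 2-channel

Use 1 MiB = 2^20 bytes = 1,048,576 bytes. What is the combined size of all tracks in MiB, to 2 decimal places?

35847.66 MiB

2 h 57 min 20 s = 10,640 s.
Track A: 176,400 × 10,640 × 2 × 6 = 22,522,752,000 bytes.
Track B: 62,500 × 10,640 × 2 × 8 = 10,640,000,000 bytes.
Track C: 32,000 × 10,640 × 2 × 2 = 1,361,920,000 bytes.
Track D: 48,000 × 10,640 × 3 × 2 = 3,064,320,000 bytes.
Total = 37,588,992,000 bytes = 35847.66 MiB.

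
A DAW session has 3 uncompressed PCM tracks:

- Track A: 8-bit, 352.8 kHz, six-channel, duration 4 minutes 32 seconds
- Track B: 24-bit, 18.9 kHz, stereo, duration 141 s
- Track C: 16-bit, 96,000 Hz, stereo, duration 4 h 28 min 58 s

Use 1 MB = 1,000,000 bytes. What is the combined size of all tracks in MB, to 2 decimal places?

Track A: 4 minutes 32 seconds = 272 s; 352,800 × 272 × 1 × 6 = 575,769,600 bytes.
Track B: 18,900 × 141 × 3 × 2 = 15,989,400 bytes.
Track C: 4 h 28 min 58 s = 16,138 s; 96,000 × 16,138 × 2 × 2 = 6,196,992,000 bytes.
Total = 6,788,751,000 bytes = 6788.75 MB.

6788.75 MB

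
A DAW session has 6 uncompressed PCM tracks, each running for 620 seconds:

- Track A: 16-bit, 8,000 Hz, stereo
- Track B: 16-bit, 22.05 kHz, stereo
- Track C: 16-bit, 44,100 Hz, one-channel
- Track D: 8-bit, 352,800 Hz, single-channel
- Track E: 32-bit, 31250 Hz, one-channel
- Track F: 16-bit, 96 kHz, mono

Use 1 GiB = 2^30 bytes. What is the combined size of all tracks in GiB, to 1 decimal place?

Track A: 8,000 × 620 × 2 × 2 = 19,840,000 bytes.
Track B: 22,050 × 620 × 2 × 2 = 54,684,000 bytes.
Track C: 44,100 × 620 × 2 × 1 = 54,684,000 bytes.
Track D: 352,800 × 620 × 1 × 1 = 218,736,000 bytes.
Track E: 31,250 × 620 × 4 × 1 = 77,500,000 bytes.
Track F: 96,000 × 620 × 2 × 1 = 119,040,000 bytes.
Total = 544,484,000 bytes = 0.5 GiB.

0.5 GiB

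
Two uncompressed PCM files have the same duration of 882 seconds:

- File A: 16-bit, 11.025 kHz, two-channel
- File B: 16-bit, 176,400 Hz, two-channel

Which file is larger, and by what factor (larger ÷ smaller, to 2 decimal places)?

File A: 11,025 × 2 × 2 = 44,100 bytes/s.
File B: 176,400 × 2 × 2 = 705,600 bytes/s.
File B is larger; ratio = 622,339,200 / 38,896,200 = 16.00.

File B, by a factor of 16.00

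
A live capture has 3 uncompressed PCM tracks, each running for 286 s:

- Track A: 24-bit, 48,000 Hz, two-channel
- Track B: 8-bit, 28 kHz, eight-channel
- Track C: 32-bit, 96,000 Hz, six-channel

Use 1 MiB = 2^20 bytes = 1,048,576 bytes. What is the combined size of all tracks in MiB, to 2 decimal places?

768.07 MiB

Track A: 48,000 × 286 × 3 × 2 = 82,368,000 bytes.
Track B: 28,000 × 286 × 1 × 8 = 64,064,000 bytes.
Track C: 96,000 × 286 × 4 × 6 = 658,944,000 bytes.
Total = 805,376,000 bytes = 768.07 MiB.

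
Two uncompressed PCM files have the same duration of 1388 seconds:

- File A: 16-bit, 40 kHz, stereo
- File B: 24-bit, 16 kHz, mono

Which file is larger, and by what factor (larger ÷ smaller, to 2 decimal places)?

File A: 40,000 × 2 × 2 = 160,000 bytes/s.
File B: 16,000 × 3 × 1 = 48,000 bytes/s.
File A is larger; ratio = 222,080,000 / 66,624,000 = 3.33.

File A, by a factor of 3.33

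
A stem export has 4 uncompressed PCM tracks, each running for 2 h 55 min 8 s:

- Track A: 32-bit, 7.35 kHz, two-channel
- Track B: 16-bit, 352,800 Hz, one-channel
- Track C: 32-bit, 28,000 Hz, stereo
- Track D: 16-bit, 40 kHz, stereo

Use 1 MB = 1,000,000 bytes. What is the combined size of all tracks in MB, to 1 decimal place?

2 h 55 min 8 s = 10,508 s.
Track A: 7,350 × 10,508 × 4 × 2 = 617,870,400 bytes.
Track B: 352,800 × 10,508 × 2 × 1 = 7,414,444,800 bytes.
Track C: 28,000 × 10,508 × 4 × 2 = 2,353,792,000 bytes.
Track D: 40,000 × 10,508 × 2 × 2 = 1,681,280,000 bytes.
Total = 12,067,387,200 bytes = 12067.4 MB.

12067.4 MB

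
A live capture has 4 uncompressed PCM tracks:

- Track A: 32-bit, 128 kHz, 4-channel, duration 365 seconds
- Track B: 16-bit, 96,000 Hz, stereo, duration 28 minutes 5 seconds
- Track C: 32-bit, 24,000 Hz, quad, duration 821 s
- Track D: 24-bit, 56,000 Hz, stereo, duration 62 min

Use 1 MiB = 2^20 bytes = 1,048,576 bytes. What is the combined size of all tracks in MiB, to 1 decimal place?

2822.6 MiB

Track A: 128,000 × 365 × 4 × 4 = 747,520,000 bytes.
Track B: 28 minutes 5 seconds = 1,685 s; 96,000 × 1,685 × 2 × 2 = 647,040,000 bytes.
Track C: 24,000 × 821 × 4 × 4 = 315,264,000 bytes.
Track D: 62 min = 3,720 s; 56,000 × 3,720 × 3 × 2 = 1,249,920,000 bytes.
Total = 2,959,744,000 bytes = 2822.6 MiB.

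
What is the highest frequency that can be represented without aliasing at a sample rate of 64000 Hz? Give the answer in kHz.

Nyquist frequency = sample rate / 2 = 64,000 / 2 = 32 kHz.

32 kHz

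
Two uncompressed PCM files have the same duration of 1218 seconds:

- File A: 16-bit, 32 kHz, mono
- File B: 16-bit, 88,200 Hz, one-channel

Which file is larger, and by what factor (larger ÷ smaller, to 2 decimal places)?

File A: 32,000 × 2 × 1 = 64,000 bytes/s.
File B: 88,200 × 2 × 1 = 176,400 bytes/s.
File B is larger; ratio = 214,855,200 / 77,952,000 = 2.76.

File B, by a factor of 2.76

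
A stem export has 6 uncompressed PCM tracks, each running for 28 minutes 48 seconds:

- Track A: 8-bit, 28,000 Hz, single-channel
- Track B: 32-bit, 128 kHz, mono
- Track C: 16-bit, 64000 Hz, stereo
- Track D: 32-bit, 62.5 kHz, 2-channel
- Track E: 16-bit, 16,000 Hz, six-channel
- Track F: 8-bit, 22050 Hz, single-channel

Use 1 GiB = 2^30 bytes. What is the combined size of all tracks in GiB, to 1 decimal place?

2.4 GiB

28 minutes 48 seconds = 1,728 s.
Track A: 28,000 × 1,728 × 1 × 1 = 48,384,000 bytes.
Track B: 128,000 × 1,728 × 4 × 1 = 884,736,000 bytes.
Track C: 64,000 × 1,728 × 2 × 2 = 442,368,000 bytes.
Track D: 62,500 × 1,728 × 4 × 2 = 864,000,000 bytes.
Track E: 16,000 × 1,728 × 2 × 6 = 331,776,000 bytes.
Track F: 22,050 × 1,728 × 1 × 1 = 38,102,400 bytes.
Total = 2,609,366,400 bytes = 2.4 GiB.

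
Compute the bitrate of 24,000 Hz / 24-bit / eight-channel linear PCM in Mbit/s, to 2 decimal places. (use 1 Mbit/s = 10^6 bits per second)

4.61 Mbit/s

Bit rate = 24,000 × 24 × 8 = 4,608,000 bits/s.
= 4.61 Mbit/s.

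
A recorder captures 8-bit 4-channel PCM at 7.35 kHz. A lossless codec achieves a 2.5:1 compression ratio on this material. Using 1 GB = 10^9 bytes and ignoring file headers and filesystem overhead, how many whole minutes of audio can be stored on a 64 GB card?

Uncompressed byte rate = 7,350 × 1 × 4 = 29,400 bytes/s.
After 2.5:1 compression, effective rate ≈ 11760 bytes/s.
Capacity = 64 × 1,000,000,000 = 64,000,000,000 bytes.
64,000,000,000 / effective rate ≈ 5442176.87 s → 90,702 minutes.

90,702 minutes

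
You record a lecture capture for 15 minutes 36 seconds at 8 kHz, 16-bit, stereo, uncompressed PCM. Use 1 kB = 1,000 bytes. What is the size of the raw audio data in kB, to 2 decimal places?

Duration = 15 minutes 36 seconds = 936 s.
Bytes = 8,000 samples/s × 936 s × 2 bytes/sample × 2 ch = 29,952,000 bytes.
29,952,000 / 1,000 = 29952.00 kB.

29952.00 kB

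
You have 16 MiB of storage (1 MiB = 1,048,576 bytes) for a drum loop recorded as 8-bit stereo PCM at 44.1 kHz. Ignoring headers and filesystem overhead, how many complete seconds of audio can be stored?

Uncompressed byte rate = 44,100 × 1 × 2 = 88,200 bytes/s.
Capacity = 16 × 1,048,576 = 16,777,216 bytes.
16,777,216 / 88,200 ≈ 190.22 s → 190 seconds.

190 seconds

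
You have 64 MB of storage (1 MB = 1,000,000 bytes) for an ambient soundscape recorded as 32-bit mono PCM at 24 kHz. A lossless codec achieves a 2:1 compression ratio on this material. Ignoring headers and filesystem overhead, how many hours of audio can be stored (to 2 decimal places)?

0.37 hours

Uncompressed byte rate = 24,000 × 4 × 1 = 96,000 bytes/s.
After 2:1 compression, effective rate ≈ 48000 bytes/s.
Capacity = 64 × 1,000,000 = 64,000,000 bytes.
64,000,000 / effective rate ≈ 1333.33 s → 0.37 hours.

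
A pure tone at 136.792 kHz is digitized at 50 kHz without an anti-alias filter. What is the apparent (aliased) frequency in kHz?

Nyquist = 50,000/2 = 25,000 Hz; 136,792 Hz exceeds it.
Alias = |136,792 − 3×50,000| = |136,792 − 150,000| = 13,208 Hz = 13.208 kHz.

13.208 kHz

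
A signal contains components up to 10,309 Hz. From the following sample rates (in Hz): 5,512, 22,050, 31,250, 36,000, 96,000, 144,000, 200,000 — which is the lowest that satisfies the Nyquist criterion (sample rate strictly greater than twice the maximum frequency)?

22,050 Hz

Need sample rate > 2 × 10,309 = 20,618 Hz.
Lowest listed rate above 20,618 Hz is 22,050 Hz.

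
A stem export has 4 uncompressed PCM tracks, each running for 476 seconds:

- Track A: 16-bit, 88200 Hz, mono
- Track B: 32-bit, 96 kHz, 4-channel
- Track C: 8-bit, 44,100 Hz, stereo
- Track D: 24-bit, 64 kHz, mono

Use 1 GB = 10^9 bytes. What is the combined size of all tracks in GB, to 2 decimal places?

0.95 GB

Track A: 88,200 × 476 × 2 × 1 = 83,966,400 bytes.
Track B: 96,000 × 476 × 4 × 4 = 731,136,000 bytes.
Track C: 44,100 × 476 × 1 × 2 = 41,983,200 bytes.
Track D: 64,000 × 476 × 3 × 1 = 91,392,000 bytes.
Total = 948,477,600 bytes = 0.95 GB.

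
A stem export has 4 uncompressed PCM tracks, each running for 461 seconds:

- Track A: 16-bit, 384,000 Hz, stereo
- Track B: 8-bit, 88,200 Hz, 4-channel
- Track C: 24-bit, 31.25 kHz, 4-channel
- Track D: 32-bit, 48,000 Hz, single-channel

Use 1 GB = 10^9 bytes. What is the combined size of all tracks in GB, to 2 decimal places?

Track A: 384,000 × 461 × 2 × 2 = 708,096,000 bytes.
Track B: 88,200 × 461 × 1 × 4 = 162,640,800 bytes.
Track C: 31,250 × 461 × 3 × 4 = 172,875,000 bytes.
Track D: 48,000 × 461 × 4 × 1 = 88,512,000 bytes.
Total = 1,132,123,800 bytes = 1.13 GB.

1.13 GB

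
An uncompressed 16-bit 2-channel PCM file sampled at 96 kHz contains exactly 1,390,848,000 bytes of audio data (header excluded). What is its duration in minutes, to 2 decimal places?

60.37 minutes

Byte rate = 96,000 × 2 × 2 = 384,000 bytes/s.
Duration = 1,390,848,000 / 384,000 = 3,622 s.
3,622 s / 60 = 60.37 minutes.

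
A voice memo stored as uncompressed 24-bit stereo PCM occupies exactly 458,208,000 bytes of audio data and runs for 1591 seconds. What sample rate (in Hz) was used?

Bytes = sample_rate × seconds × bytes_per_sample × channels.
sample_rate = 458,208,000 / (1,591 × 3 × 2) = 458,208,000 / 9,546 = 48,000 Hz.

48,000 Hz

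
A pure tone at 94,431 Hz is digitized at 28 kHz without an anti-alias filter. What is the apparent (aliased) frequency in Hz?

10,431 Hz

Nyquist = 28,000/2 = 14,000 Hz; 94,431 Hz exceeds it.
Alias = |94,431 − 3×28,000| = |94,431 − 84,000| = 10,431 Hz.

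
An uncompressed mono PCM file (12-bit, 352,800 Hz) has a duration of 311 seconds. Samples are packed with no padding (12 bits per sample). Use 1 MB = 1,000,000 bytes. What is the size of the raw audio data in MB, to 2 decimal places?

164.58 MB

Bits = 352,800 × 311 × 12 × 1 = 1,316,649,600 bits = 164,581,200 bytes.
164,581,200 / 1,000,000 = 164.58 MB.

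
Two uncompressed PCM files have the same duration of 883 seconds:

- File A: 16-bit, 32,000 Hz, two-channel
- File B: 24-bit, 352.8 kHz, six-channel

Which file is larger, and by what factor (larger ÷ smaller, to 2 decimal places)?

File B, by a factor of 49.61

File A: 32,000 × 2 × 2 = 128,000 bytes/s.
File B: 352,800 × 3 × 6 = 6,350,400 bytes/s.
File B is larger; ratio = 5,607,403,200 / 113,024,000 = 49.61.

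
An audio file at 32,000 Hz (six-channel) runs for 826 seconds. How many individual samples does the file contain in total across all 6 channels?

32,000 × 826 s × 6 ch = 158,592,000 samples.

158,592,000 samples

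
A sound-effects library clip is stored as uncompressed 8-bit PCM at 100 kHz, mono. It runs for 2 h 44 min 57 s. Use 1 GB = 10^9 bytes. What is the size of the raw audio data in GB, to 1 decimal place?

Duration = 2 h 44 min 57 s = 9,897 s.
Bytes = 100,000 samples/s × 9,897 s × 1 bytes/sample × 1 ch = 989,700,000 bytes.
989,700,000 / 1,000,000,000 = 1.0 GB.

1.0 GB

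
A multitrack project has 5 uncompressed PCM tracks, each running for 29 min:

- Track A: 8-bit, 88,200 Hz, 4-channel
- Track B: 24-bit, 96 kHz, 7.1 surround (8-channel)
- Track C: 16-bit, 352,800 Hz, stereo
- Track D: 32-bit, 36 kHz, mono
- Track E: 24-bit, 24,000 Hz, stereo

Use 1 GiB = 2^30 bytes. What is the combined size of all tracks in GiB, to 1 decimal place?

29 min = 1,740 s.
Track A: 88,200 × 1,740 × 1 × 4 = 613,872,000 bytes.
Track B: 96,000 × 1,740 × 3 × 8 = 4,008,960,000 bytes.
Track C: 352,800 × 1,740 × 2 × 2 = 2,455,488,000 bytes.
Track D: 36,000 × 1,740 × 4 × 1 = 250,560,000 bytes.
Track E: 24,000 × 1,740 × 3 × 2 = 250,560,000 bytes.
Total = 7,579,440,000 bytes = 7.1 GiB.

7.1 GiB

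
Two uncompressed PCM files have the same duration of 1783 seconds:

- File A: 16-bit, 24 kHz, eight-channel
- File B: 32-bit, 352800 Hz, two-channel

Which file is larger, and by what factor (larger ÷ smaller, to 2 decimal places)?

File A: 24,000 × 2 × 8 = 384,000 bytes/s.
File B: 352,800 × 4 × 2 = 2,822,400 bytes/s.
File B is larger; ratio = 5,032,339,200 / 684,672,000 = 7.35.

File B, by a factor of 7.35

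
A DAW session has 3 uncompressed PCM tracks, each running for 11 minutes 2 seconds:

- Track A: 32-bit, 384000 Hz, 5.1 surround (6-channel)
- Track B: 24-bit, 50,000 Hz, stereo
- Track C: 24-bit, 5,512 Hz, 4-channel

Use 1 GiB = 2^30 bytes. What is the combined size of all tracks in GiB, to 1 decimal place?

5.9 GiB

11 minutes 2 seconds = 662 s.
Track A: 384,000 × 662 × 4 × 6 = 6,100,992,000 bytes.
Track B: 50,000 × 662 × 3 × 2 = 198,600,000 bytes.
Track C: 5,512 × 662 × 3 × 4 = 43,787,328 bytes.
Total = 6,343,379,328 bytes = 5.9 GiB.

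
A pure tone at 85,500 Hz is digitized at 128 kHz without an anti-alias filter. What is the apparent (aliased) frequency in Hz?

42,500 Hz

Nyquist = 128,000/2 = 64,000 Hz; 85,500 Hz exceeds it.
Alias = |85,500 − 1×128,000| = |85,500 − 128,000| = 42,500 Hz.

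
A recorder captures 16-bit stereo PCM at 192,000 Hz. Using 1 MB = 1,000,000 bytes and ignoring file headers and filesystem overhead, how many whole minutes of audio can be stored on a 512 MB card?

11 minutes

Uncompressed byte rate = 192,000 × 2 × 2 = 768,000 bytes/s.
Capacity = 512 × 1,000,000 = 512,000,000 bytes.
512,000,000 / 768,000 ≈ 666.67 s → 11 minutes.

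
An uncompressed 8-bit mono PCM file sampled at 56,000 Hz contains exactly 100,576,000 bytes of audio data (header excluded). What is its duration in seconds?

1,796 seconds

Byte rate = 56,000 × 1 × 1 = 56,000 bytes/s.
Duration = 100,576,000 / 56,000 = 1,796 s.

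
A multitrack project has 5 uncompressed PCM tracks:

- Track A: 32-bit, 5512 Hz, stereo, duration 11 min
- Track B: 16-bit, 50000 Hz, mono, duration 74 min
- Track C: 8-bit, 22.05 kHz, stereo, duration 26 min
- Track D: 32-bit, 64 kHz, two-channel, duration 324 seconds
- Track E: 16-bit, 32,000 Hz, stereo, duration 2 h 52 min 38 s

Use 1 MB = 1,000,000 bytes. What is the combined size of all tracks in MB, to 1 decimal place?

Track A: 11 min = 660 s; 5,512 × 660 × 4 × 2 = 29,103,360 bytes.
Track B: 74 min = 4,440 s; 50,000 × 4,440 × 2 × 1 = 444,000,000 bytes.
Track C: 26 min = 1,560 s; 22,050 × 1,560 × 1 × 2 = 68,796,000 bytes.
Track D: 64,000 × 324 × 4 × 2 = 165,888,000 bytes.
Track E: 2 h 52 min 38 s = 10,358 s; 32,000 × 10,358 × 2 × 2 = 1,325,824,000 bytes.
Total = 2,033,611,360 bytes = 2033.6 MB.

2033.6 MB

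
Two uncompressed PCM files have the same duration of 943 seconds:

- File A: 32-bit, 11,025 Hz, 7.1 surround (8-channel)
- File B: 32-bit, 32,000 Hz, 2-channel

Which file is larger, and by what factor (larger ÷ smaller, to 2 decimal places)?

File A, by a factor of 1.38

File A: 11,025 × 4 × 8 = 352,800 bytes/s.
File B: 32,000 × 4 × 2 = 256,000 bytes/s.
File A is larger; ratio = 332,690,400 / 241,408,000 = 1.38.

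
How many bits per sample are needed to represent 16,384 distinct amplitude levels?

log2(16,384) = 14.

14 bits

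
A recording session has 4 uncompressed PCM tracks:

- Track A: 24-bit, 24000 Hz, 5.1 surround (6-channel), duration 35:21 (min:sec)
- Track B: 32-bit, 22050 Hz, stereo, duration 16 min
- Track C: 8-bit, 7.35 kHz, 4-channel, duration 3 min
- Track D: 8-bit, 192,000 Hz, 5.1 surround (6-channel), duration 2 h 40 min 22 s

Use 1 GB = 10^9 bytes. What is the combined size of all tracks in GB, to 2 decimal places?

Track A: 35:21 (min:sec) = 2,121 s; 24,000 × 2,121 × 3 × 6 = 916,272,000 bytes.
Track B: 16 min = 960 s; 22,050 × 960 × 4 × 2 = 169,344,000 bytes.
Track C: 3 min = 180 s; 7,350 × 180 × 1 × 4 = 5,292,000 bytes.
Track D: 2 h 40 min 22 s = 9,622 s; 192,000 × 9,622 × 1 × 6 = 11,084,544,000 bytes.
Total = 12,175,452,000 bytes = 12.18 GB.

12.18 GB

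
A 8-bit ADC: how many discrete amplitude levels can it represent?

2^8 = 256.

256 levels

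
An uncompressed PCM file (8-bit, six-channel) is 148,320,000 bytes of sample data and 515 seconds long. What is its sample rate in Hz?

Bytes = sample_rate × seconds × bytes_per_sample × channels.
sample_rate = 148,320,000 / (515 × 1 × 6) = 148,320,000 / 3,090 = 48,000 Hz.

48,000 Hz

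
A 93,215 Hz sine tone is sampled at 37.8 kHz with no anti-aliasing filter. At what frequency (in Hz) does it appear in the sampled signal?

17,615 Hz

Nyquist = 37,800/2 = 18,900 Hz; 93,215 Hz exceeds it.
Alias = |93,215 − 2×37,800| = |93,215 − 75,600| = 17,615 Hz.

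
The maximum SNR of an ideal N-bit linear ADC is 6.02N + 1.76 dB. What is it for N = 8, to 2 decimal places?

6.02 × 8 + 1.76 = 49.92 dB.

49.92 dB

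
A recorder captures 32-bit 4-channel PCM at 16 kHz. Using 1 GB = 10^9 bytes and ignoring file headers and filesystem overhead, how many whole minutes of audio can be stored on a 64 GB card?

4,166 minutes

Uncompressed byte rate = 16,000 × 4 × 4 = 256,000 bytes/s.
Capacity = 64 × 1,000,000,000 = 64,000,000,000 bytes.
64,000,000,000 / 256,000 ≈ 250000 s → 4,166 minutes.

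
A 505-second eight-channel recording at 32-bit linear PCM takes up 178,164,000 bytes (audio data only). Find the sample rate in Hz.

11,025 Hz

Bytes = sample_rate × seconds × bytes_per_sample × channels.
sample_rate = 178,164,000 / (505 × 4 × 8) = 178,164,000 / 16,160 = 11,025 Hz.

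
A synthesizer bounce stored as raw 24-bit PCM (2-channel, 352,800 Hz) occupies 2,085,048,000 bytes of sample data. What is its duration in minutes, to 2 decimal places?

16.42 minutes

Byte rate = 352,800 × 3 × 2 = 2,116,800 bytes/s.
Duration = 2,085,048,000 / 2,116,800 = 985 s.
985 s / 60 = 16.42 minutes.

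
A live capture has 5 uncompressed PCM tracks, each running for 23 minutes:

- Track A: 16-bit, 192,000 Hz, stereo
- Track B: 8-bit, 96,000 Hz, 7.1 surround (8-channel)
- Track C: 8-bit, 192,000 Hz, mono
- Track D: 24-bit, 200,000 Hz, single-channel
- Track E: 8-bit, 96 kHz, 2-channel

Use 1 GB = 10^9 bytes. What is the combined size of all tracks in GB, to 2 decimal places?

3.48 GB

23 minutes = 1,380 s.
Track A: 192,000 × 1,380 × 2 × 2 = 1,059,840,000 bytes.
Track B: 96,000 × 1,380 × 1 × 8 = 1,059,840,000 bytes.
Track C: 192,000 × 1,380 × 1 × 1 = 264,960,000 bytes.
Track D: 200,000 × 1,380 × 3 × 1 = 828,000,000 bytes.
Track E: 96,000 × 1,380 × 1 × 2 = 264,960,000 bytes.
Total = 3,477,600,000 bytes = 3.48 GB.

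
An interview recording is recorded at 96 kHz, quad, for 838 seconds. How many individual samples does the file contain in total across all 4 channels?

321,792,000 samples

96,000 × 838 s × 4 ch = 321,792,000 samples.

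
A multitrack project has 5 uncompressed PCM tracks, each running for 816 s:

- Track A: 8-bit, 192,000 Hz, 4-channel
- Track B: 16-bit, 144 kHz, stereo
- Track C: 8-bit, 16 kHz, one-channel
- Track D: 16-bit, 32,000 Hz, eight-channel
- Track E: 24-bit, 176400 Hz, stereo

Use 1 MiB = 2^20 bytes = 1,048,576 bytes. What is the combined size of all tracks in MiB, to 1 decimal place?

Track A: 192,000 × 816 × 1 × 4 = 626,688,000 bytes.
Track B: 144,000 × 816 × 2 × 2 = 470,016,000 bytes.
Track C: 16,000 × 816 × 1 × 1 = 13,056,000 bytes.
Track D: 32,000 × 816 × 2 × 8 = 417,792,000 bytes.
Track E: 176,400 × 816 × 3 × 2 = 863,654,400 bytes.
Total = 2,391,206,400 bytes = 2280.4 MiB.

2280.4 MiB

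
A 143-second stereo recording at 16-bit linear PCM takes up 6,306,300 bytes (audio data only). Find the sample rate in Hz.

11,025 Hz

Bytes = sample_rate × seconds × bytes_per_sample × channels.
sample_rate = 6,306,300 / (143 × 2 × 2) = 6,306,300 / 572 = 11,025 Hz.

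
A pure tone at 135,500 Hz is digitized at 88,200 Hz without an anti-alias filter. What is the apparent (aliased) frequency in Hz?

40,900 Hz

Nyquist = 88,200/2 = 44,100 Hz; 135,500 Hz exceeds it.
Alias = |135,500 − 2×88,200| = |135,500 − 176,400| = 40,900 Hz.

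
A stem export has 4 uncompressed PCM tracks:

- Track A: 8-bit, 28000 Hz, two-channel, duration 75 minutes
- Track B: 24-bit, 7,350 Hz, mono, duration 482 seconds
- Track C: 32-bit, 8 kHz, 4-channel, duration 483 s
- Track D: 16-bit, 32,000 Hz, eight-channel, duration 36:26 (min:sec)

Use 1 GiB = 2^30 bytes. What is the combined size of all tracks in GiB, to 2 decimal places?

1.34 GiB

Track A: 75 minutes = 4,500 s; 28,000 × 4,500 × 1 × 2 = 252,000,000 bytes.
Track B: 7,350 × 482 × 3 × 1 = 10,628,100 bytes.
Track C: 8,000 × 483 × 4 × 4 = 61,824,000 bytes.
Track D: 36:26 (min:sec) = 2,186 s; 32,000 × 2,186 × 2 × 8 = 1,119,232,000 bytes.
Total = 1,443,684,100 bytes = 1.34 GiB.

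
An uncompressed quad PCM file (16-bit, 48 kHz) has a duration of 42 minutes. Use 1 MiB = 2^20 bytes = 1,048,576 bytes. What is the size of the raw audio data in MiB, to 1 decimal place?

922.9 MiB

Duration = 42 minutes = 2,520 s.
Bytes = 48,000 samples/s × 2,520 s × 2 bytes/sample × 4 ch = 967,680,000 bytes.
967,680,000 / 1,048,576 = 922.9 MiB.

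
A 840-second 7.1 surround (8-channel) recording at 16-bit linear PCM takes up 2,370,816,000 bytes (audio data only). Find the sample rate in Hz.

176,400 Hz

Bytes = sample_rate × seconds × bytes_per_sample × channels.
sample_rate = 2,370,816,000 / (840 × 2 × 8) = 2,370,816,000 / 13,440 = 176,400 Hz.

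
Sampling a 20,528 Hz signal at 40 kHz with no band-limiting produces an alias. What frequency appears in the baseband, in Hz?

Nyquist = 40,000/2 = 20,000 Hz; 20,528 Hz exceeds it.
Alias = |20,528 − 1×40,000| = |20,528 − 40,000| = 19,472 Hz.

19,472 Hz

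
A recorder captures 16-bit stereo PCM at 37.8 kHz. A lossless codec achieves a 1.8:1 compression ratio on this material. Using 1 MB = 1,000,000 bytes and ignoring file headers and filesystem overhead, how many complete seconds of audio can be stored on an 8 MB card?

95 seconds

Uncompressed byte rate = 37,800 × 2 × 2 = 151,200 bytes/s.
After 1.8:1 compression, effective rate ≈ 84000 bytes/s.
Capacity = 8 × 1,000,000 = 8,000,000 bytes.
8,000,000 / effective rate ≈ 95.24 s → 95 seconds.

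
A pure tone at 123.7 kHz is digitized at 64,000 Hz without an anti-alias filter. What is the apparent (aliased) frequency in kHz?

Nyquist = 64,000/2 = 32,000 Hz; 123,700 Hz exceeds it.
Alias = |123,700 − 2×64,000| = |123,700 − 128,000| = 4,300 Hz = 4.3 kHz.

4.3 kHz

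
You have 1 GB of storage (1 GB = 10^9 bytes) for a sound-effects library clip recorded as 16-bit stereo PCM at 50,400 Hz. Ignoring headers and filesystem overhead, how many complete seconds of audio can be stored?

4,960 seconds

Uncompressed byte rate = 50,400 × 2 × 2 = 201,600 bytes/s.
Capacity = 1 × 1,000,000,000 = 1,000,000,000 bytes.
1,000,000,000 / 201,600 ≈ 4960.32 s → 4,960 seconds.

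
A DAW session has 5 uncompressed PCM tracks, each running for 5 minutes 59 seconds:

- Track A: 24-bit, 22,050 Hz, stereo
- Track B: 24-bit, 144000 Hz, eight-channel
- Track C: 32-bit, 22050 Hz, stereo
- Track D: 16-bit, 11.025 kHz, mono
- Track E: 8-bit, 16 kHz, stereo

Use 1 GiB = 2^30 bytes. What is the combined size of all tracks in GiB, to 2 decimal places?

1.28 GiB

5 minutes 59 seconds = 359 s.
Track A: 22,050 × 359 × 3 × 2 = 47,495,700 bytes.
Track B: 144,000 × 359 × 3 × 8 = 1,240,704,000 bytes.
Track C: 22,050 × 359 × 4 × 2 = 63,327,600 bytes.
Track D: 11,025 × 359 × 2 × 1 = 7,915,950 bytes.
Track E: 16,000 × 359 × 1 × 2 = 11,488,000 bytes.
Total = 1,370,931,250 bytes = 1.28 GiB.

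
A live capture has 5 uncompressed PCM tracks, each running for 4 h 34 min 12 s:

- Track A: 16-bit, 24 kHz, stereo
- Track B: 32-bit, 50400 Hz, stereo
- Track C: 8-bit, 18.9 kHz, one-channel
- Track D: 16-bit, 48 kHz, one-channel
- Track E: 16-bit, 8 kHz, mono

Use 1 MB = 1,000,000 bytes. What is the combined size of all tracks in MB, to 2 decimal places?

10366.41 MB

4 h 34 min 12 s = 16,452 s.
Track A: 24,000 × 16,452 × 2 × 2 = 1,579,392,000 bytes.
Track B: 50,400 × 16,452 × 4 × 2 = 6,633,446,400 bytes.
Track C: 18,900 × 16,452 × 1 × 1 = 310,942,800 bytes.
Track D: 48,000 × 16,452 × 2 × 1 = 1,579,392,000 bytes.
Track E: 8,000 × 16,452 × 2 × 1 = 263,232,000 bytes.
Total = 10,366,405,200 bytes = 10366.41 MB.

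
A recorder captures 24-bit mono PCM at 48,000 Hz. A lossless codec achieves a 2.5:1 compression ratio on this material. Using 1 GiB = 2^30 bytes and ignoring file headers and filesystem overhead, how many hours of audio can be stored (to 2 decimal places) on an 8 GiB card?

41.43 hours

Uncompressed byte rate = 48,000 × 3 × 1 = 144,000 bytes/s.
After 2.5:1 compression, effective rate ≈ 57600 bytes/s.
Capacity = 8 × 1,073,741,824 = 8,589,934,592 bytes.
8,589,934,592 / effective rate ≈ 149130.81 s → 41.43 hours.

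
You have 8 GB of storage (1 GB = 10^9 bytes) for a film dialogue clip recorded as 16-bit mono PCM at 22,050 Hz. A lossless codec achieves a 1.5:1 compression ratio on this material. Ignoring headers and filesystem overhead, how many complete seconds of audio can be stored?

Uncompressed byte rate = 22,050 × 2 × 1 = 44,100 bytes/s.
After 1.5:1 compression, effective rate ≈ 29400 bytes/s.
Capacity = 8 × 1,000,000,000 = 8,000,000,000 bytes.
8,000,000,000 / effective rate ≈ 272108.84 s → 272,108 seconds.

272,108 seconds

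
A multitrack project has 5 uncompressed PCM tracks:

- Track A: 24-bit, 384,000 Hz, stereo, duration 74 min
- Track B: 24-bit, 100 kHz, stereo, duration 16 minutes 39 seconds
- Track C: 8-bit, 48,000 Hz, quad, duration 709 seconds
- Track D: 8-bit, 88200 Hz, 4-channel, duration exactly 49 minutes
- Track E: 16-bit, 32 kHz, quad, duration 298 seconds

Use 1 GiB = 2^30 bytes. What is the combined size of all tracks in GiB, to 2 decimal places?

Track A: 74 min = 4,440 s; 384,000 × 4,440 × 3 × 2 = 10,229,760,000 bytes.
Track B: 16 minutes 39 seconds = 999 s; 100,000 × 999 × 3 × 2 = 599,400,000 bytes.
Track C: 48,000 × 709 × 1 × 4 = 136,128,000 bytes.
Track D: exactly 49 minutes = 2,940 s; 88,200 × 2,940 × 1 × 4 = 1,037,232,000 bytes.
Track E: 32,000 × 298 × 2 × 4 = 76,288,000 bytes.
Total = 12,078,808,000 bytes = 11.25 GiB.

11.25 GiB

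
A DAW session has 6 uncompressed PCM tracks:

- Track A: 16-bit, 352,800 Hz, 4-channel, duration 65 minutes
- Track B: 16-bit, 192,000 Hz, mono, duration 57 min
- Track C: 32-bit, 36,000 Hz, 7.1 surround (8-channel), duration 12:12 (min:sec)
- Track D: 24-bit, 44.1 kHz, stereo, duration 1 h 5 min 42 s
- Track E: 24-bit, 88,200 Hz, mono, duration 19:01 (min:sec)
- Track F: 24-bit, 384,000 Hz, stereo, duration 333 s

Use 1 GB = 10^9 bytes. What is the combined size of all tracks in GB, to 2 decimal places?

Track A: 65 minutes = 3,900 s; 352,800 × 3,900 × 2 × 4 = 11,007,360,000 bytes.
Track B: 57 min = 3,420 s; 192,000 × 3,420 × 2 × 1 = 1,313,280,000 bytes.
Track C: 12:12 (min:sec) = 732 s; 36,000 × 732 × 4 × 8 = 843,264,000 bytes.
Track D: 1 h 5 min 42 s = 3,942 s; 44,100 × 3,942 × 3 × 2 = 1,043,053,200 bytes.
Track E: 19:01 (min:sec) = 1,141 s; 88,200 × 1,141 × 3 × 1 = 301,908,600 bytes.
Track F: 384,000 × 333 × 3 × 2 = 767,232,000 bytes.
Total = 15,276,097,800 bytes = 15.28 GB.

15.28 GB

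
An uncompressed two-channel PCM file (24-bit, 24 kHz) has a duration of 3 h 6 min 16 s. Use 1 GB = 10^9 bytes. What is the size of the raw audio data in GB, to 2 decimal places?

1.61 GB

Duration = 3 h 6 min 16 s = 11,176 s.
Bytes = 24,000 samples/s × 11,176 s × 3 bytes/sample × 2 ch = 1,609,344,000 bytes.
1,609,344,000 / 1,000,000,000 = 1.61 GB.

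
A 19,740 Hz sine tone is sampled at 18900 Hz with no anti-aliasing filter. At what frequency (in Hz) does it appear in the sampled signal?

Nyquist = 18,900/2 = 9,450 Hz; 19,740 Hz exceeds it.
Alias = |19,740 − 1×18,900| = |19,740 − 18,900| = 840 Hz.

840 Hz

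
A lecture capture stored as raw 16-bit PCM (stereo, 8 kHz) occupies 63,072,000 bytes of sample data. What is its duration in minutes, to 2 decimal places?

Byte rate = 8,000 × 2 × 2 = 32,000 bytes/s.
Duration = 63,072,000 / 32,000 = 1,971 s.
1,971 s / 60 = 32.85 minutes.

32.85 minutes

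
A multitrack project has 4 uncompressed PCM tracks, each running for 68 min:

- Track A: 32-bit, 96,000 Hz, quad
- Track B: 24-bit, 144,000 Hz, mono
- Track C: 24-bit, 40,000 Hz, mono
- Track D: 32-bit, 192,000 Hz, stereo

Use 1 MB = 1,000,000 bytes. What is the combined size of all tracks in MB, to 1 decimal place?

14785.9 MB

68 min = 4,080 s.
Track A: 96,000 × 4,080 × 4 × 4 = 6,266,880,000 bytes.
Track B: 144,000 × 4,080 × 3 × 1 = 1,762,560,000 bytes.
Track C: 40,000 × 4,080 × 3 × 1 = 489,600,000 bytes.
Track D: 192,000 × 4,080 × 4 × 2 = 6,266,880,000 bytes.
Total = 14,785,920,000 bytes = 14785.9 MB.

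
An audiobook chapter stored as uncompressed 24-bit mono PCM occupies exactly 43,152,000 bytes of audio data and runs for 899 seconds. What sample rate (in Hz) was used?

Bytes = sample_rate × seconds × bytes_per_sample × channels.
sample_rate = 43,152,000 / (899 × 3 × 1) = 43,152,000 / 2,697 = 16,000 Hz.

16,000 Hz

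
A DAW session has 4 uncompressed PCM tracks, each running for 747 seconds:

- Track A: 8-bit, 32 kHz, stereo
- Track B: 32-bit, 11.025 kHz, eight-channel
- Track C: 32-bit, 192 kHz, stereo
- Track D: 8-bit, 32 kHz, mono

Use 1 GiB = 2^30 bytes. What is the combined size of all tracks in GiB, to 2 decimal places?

Track A: 32,000 × 747 × 1 × 2 = 47,808,000 bytes.
Track B: 11,025 × 747 × 4 × 8 = 263,541,600 bytes.
Track C: 192,000 × 747 × 4 × 2 = 1,147,392,000 bytes.
Track D: 32,000 × 747 × 1 × 1 = 23,904,000 bytes.
Total = 1,482,645,600 bytes = 1.38 GiB.

1.38 GiB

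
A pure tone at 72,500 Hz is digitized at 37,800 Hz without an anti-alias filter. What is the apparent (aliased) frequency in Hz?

3,100 Hz

Nyquist = 37,800/2 = 18,900 Hz; 72,500 Hz exceeds it.
Alias = |72,500 − 2×37,800| = |72,500 − 75,600| = 3,100 Hz.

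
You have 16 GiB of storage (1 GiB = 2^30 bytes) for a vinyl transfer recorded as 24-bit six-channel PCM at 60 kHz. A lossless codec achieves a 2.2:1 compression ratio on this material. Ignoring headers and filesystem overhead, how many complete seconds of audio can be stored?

Uncompressed byte rate = 60,000 × 3 × 6 = 1,080,000 bytes/s.
After 2.2:1 compression, effective rate ≈ 490909.09 bytes/s.
Capacity = 16 × 1,073,741,824 = 17,179,869,184 bytes.
17,179,869,184 / effective rate ≈ 34996.03 s → 34,996 seconds.

34,996 seconds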